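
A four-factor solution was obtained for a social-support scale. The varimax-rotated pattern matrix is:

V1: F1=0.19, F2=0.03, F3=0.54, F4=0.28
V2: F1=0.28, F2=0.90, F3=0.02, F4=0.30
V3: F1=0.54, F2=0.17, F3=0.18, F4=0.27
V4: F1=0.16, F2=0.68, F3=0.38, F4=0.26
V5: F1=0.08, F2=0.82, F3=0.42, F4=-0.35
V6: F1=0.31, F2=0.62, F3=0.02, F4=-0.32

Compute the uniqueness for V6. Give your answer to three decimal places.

h² = 0.31² + 0.62² + 0.02² + (-0.32)² = 0.0961 + 0.3844 + 0.0004 + 0.1024 = 0.5833
Uniqueness u² = 1 − h² = 1 − 0.5833 = 0.4167

0.417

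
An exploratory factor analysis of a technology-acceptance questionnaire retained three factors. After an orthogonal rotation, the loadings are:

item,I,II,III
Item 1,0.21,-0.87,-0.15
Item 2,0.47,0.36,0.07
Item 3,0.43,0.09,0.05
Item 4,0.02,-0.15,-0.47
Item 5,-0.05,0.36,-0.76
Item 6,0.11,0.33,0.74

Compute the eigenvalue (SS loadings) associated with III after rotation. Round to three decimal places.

SS loadings for III = (-0.15)² + 0.07² + 0.05² + (-0.47)² + (-0.76)² + 0.74² = 0.0225 + 0.0049 + 0.0025 + 0.2209 + 0.5776 + 0.5476 = 1.3760

1.376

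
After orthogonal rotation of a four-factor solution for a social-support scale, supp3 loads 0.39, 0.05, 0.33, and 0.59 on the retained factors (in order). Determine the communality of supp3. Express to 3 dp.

h² = 0.39² + 0.05² + 0.33² + 0.59² = 0.1521 + 0.0025 + 0.1089 + 0.3481 = 0.6116

0.612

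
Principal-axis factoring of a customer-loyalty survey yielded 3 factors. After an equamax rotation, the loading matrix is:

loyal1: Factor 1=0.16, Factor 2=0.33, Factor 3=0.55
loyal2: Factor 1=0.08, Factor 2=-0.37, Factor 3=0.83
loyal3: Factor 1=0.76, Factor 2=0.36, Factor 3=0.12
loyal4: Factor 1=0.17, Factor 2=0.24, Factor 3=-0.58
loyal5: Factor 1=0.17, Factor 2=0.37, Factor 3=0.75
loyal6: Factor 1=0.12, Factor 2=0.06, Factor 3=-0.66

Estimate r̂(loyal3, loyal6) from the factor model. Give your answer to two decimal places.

r̂ = Σ λ_i·λ_j across factors = (0.76)(0.12) + (0.36)(0.06) + (0.12)(-0.66)
  = +0.0912 +0.0216 -0.0792 = 0.0336

0.03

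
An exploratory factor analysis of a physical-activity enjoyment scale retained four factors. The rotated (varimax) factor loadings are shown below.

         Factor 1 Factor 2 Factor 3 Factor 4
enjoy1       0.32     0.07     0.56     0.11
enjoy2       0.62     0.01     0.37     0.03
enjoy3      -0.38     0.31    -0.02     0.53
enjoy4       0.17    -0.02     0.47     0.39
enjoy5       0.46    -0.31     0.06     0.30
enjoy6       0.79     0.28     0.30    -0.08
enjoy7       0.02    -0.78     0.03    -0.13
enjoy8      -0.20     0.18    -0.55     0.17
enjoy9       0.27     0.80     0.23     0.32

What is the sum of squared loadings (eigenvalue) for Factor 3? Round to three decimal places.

1.122

SS loadings for Factor 3 = 0.56² + 0.37² + (-0.02)² + 0.47² + 0.06² + 0.30² + 0.03² + (-0.55)² + 0.23² = 0.3136 + 0.1369 + 0.0004 + 0.2209 + 0.0036 + 0.0900 + 0.0009 + 0.3025 + 0.0529 = 1.1217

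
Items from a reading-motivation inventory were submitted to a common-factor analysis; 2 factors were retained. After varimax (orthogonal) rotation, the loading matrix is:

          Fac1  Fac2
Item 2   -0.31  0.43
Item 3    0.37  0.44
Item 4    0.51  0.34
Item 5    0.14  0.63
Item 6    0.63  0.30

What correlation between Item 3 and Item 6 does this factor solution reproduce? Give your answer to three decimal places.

r̂ = Σ λ_i·λ_j across factors = (0.37)(0.63) + (0.44)(0.30)
  = +0.2331 +0.1320 = 0.3651

0.365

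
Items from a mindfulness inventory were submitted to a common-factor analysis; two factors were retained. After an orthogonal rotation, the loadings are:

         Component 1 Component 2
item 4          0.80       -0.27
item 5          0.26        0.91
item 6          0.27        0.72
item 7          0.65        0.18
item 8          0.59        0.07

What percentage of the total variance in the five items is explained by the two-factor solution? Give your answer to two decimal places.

60.16%

Communalities: 0.7129, 0.8957, 0.5913, 0.4549, 0.3530; Σh² = 3.0078.
Total variance with 5 standardized items is 5, so the solution explains 3.0078/5 = 0.6016 = 60.16%.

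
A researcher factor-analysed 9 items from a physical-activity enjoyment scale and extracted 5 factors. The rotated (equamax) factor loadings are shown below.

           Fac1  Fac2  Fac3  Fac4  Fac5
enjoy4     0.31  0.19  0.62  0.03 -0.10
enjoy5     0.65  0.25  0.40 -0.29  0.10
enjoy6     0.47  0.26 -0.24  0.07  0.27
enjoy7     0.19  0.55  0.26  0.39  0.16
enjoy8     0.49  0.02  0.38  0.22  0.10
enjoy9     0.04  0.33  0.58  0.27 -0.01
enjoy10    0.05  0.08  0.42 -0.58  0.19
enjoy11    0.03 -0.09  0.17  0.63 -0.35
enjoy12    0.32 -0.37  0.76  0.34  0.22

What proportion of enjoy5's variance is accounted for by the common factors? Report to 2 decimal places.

0.74

h² = 0.65² + 0.25² + 0.40² + (-0.29)² + 0.10² = 0.4225 + 0.0625 + 0.1600 + 0.0841 + 0.0100 = 0.7391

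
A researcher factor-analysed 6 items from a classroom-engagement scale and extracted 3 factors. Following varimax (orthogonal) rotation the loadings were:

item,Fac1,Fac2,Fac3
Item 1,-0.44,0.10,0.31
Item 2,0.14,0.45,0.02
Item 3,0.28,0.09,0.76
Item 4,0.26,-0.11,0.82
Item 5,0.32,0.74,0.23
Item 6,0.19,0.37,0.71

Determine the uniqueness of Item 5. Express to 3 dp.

h² = 0.32² + 0.74² + 0.23² = 0.1024 + 0.5476 + 0.0529 = 0.7029
Uniqueness u² = 1 − h² = 1 − 0.7029 = 0.2971

0.297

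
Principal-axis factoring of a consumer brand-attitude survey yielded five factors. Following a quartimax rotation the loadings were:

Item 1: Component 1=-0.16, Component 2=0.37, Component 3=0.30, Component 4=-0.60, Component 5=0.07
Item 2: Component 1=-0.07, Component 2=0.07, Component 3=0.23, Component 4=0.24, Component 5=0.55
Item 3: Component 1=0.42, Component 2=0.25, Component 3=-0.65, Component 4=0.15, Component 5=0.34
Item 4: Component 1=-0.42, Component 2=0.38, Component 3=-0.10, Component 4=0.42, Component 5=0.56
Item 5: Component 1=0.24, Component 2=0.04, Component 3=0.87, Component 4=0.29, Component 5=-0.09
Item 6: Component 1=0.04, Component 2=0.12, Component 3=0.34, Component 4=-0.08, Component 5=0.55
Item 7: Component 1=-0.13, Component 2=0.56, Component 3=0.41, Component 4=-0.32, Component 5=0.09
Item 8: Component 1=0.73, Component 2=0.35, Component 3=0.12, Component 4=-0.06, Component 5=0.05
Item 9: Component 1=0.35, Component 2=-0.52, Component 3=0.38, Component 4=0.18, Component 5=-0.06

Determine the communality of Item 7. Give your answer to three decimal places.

h² = (-0.13)² + 0.56² + 0.41² + (-0.32)² + 0.09² = 0.0169 + 0.3136 + 0.1681 + 0.1024 + 0.0081 = 0.6091

0.609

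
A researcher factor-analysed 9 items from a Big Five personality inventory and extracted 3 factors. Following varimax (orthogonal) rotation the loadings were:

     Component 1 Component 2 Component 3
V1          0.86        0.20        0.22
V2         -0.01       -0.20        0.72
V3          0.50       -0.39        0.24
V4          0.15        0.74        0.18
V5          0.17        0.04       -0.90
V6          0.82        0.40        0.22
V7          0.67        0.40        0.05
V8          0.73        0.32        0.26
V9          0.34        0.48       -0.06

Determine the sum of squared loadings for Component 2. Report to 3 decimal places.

SS loadings for Component 2 = 0.20² + (-0.20)² + (-0.39)² + 0.74² + 0.04² + 0.40² + 0.40² + 0.32² + 0.48² = 0.0400 + 0.0400 + 0.1521 + 0.5476 + 0.0016 + 0.1600 + 0.1600 + 0.1024 + 0.2304 = 1.4341

1.434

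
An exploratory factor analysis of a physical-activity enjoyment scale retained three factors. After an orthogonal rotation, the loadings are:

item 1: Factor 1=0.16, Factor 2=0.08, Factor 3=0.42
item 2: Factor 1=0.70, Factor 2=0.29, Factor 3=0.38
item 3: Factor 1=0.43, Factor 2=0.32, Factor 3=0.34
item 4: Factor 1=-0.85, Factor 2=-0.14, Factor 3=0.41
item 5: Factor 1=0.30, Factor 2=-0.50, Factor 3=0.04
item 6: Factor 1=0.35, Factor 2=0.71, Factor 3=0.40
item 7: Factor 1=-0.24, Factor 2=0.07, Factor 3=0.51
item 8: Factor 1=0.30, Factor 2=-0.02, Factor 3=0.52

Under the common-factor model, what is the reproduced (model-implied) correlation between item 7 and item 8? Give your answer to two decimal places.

0.19

r̂ = Σ λ_i·λ_j across factors = (-0.24)(0.30) + (0.07)(-0.02) + (0.51)(0.52)
  = -0.0720 -0.0014 +0.2652 = 0.1918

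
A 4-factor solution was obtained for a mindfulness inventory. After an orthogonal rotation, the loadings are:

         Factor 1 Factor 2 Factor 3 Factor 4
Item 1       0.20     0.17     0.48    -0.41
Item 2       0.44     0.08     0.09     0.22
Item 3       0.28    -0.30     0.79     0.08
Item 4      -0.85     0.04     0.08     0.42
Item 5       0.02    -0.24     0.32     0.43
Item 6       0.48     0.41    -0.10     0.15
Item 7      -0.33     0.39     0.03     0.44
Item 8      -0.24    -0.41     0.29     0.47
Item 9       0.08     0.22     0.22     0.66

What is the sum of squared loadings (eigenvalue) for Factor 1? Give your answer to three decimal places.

SS loadings for Factor 1 = 0.20² + 0.44² + 0.28² + (-0.85)² + 0.02² + 0.48² + (-0.33)² + (-0.24)² + 0.08² = 0.0400 + 0.1936 + 0.0784 + 0.7225 + 0.0004 + 0.2304 + 0.1089 + 0.0576 + 0.0064 = 1.4382

1.438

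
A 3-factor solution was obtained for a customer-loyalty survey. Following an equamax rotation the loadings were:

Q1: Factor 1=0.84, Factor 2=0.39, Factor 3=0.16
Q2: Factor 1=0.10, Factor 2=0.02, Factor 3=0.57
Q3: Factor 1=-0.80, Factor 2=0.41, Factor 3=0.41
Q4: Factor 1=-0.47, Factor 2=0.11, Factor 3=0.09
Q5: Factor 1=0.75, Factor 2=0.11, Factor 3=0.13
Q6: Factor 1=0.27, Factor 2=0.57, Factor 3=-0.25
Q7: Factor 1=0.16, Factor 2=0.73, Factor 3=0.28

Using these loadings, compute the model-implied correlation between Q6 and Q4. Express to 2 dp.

-0.09

r̂ = Σ λ_i·λ_j across factors = (0.27)(-0.47) + (0.57)(0.11) + (-0.25)(0.09)
  = -0.1269 +0.0627 -0.0225 = -0.0867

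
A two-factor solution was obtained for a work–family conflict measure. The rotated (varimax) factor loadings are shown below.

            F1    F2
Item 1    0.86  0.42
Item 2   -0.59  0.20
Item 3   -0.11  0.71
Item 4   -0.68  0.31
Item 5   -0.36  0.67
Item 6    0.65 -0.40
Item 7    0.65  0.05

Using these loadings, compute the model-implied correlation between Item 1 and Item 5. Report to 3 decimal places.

-0.028

r̂ = Σ λ_i·λ_j across factors = (0.86)(-0.36) + (0.42)(0.67)
  = -0.3096 +0.2814 = -0.0282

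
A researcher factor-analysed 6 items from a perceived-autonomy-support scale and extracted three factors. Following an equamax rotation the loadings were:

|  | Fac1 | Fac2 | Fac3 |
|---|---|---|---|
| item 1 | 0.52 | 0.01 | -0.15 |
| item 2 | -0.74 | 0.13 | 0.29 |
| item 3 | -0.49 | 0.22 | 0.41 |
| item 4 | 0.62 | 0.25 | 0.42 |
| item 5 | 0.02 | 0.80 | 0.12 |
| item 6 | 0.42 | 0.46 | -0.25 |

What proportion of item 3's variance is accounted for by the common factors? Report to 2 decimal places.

0.46

h² = (-0.49)² + 0.22² + 0.41² = 0.2401 + 0.0484 + 0.1681 = 0.4566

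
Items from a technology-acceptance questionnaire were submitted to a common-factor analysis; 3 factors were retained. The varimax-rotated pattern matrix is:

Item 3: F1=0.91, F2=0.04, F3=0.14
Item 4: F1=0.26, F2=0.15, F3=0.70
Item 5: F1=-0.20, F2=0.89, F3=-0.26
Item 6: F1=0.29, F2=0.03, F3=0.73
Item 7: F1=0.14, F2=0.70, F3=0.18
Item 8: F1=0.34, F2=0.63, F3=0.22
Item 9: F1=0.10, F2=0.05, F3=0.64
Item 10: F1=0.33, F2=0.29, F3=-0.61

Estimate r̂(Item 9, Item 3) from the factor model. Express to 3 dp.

0.183

r̂ = Σ λ_i·λ_j across factors = (0.10)(0.91) + (0.05)(0.04) + (0.64)(0.14)
  = +0.0910 +0.0020 +0.0896 = 0.1826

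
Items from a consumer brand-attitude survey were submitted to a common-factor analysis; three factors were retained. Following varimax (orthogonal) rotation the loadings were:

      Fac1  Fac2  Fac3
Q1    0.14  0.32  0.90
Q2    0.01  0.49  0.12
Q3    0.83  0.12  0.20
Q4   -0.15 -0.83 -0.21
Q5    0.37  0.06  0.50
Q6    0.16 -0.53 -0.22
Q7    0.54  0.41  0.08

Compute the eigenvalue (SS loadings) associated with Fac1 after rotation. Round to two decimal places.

1.19

SS loadings for Fac1 = 0.14² + 0.01² + 0.83² + (-0.15)² + 0.37² + 0.16² + 0.54² = 0.0196 + 0.0001 + 0.6889 + 0.0225 + 0.1369 + 0.0256 + 0.2916 = 1.1852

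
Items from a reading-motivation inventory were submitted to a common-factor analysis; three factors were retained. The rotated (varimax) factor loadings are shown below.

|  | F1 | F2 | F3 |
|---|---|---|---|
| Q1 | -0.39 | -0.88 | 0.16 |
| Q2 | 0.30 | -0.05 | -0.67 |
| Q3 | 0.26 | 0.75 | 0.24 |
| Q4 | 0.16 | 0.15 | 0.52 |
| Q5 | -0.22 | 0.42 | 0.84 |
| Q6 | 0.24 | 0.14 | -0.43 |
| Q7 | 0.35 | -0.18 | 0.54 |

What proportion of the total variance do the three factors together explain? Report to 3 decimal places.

Communalities: 0.9521, 0.5414, 0.6877, 0.3185, 0.9304, 0.2621, 0.4465; Σh² = 4.1387.
Total variance with 7 standardized items is 7, so the solution explains 4.1387/7 = 0.5912.

0.591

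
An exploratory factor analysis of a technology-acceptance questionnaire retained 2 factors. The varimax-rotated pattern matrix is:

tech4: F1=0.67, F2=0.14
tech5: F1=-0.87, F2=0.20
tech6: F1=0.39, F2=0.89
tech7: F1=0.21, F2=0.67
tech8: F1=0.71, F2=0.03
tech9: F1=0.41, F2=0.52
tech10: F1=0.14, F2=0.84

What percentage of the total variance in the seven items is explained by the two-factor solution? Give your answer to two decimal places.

62.45%

SS loadings by factor: 2.0938, 2.2775; total = 4.3713.
Total variance with 7 standardized items is 7, so the solution explains 4.3713/7 = 0.6245 = 62.45%.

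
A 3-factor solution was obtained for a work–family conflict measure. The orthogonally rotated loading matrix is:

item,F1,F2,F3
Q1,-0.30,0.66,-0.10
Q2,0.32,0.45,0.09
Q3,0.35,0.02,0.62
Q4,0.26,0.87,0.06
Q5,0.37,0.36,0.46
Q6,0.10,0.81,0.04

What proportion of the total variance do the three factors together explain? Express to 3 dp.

Communalities: 0.5356, 0.3130, 0.5073, 0.8281, 0.4781, 0.6677; Σh² = 3.3298.
Total variance with 6 standardized items is 6, so the solution explains 3.3298/6 = 0.5550.

0.555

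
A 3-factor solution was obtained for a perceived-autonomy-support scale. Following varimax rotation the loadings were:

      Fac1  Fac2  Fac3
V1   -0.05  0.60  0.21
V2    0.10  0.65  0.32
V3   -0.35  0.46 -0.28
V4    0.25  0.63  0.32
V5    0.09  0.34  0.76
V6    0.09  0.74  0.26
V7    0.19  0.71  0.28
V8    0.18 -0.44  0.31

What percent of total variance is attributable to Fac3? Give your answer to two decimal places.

SS loadings for Fac3 = 0.21² + 0.32² + (-0.28)² + 0.32² + 0.76² + 0.26² + 0.28² + 0.31² = 1.1470
With 8 standardized items, total variance = 8. Proportion = 1.1470/8 = 0.1434 → 14.34%.

14.34%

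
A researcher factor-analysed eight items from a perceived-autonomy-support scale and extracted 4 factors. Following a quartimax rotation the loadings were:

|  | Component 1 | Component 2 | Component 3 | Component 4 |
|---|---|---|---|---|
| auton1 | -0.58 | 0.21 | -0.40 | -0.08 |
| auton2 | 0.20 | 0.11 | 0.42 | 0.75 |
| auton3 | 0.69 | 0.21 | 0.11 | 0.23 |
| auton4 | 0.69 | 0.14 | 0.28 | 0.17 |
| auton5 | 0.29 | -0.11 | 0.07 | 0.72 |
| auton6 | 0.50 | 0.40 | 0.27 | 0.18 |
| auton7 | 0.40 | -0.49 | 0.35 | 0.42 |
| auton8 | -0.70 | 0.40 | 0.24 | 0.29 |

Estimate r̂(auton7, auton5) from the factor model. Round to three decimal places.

r̂ = Σ λ_i·λ_j across factors = (0.40)(0.29) + (-0.49)(-0.11) + (0.35)(0.07) + (0.42)(0.72)
  = +0.1160 +0.0539 +0.0245 +0.3024 = 0.4968

0.497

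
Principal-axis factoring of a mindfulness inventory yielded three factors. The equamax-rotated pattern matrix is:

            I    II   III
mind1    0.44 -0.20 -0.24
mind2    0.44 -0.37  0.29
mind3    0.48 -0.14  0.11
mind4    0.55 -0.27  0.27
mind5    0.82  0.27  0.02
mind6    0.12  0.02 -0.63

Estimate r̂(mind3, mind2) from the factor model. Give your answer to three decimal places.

r̂ = Σ λ_i·λ_j across factors = (0.48)(0.44) + (-0.14)(-0.37) + (0.11)(0.29)
  = +0.2112 +0.0518 +0.0319 = 0.2949

0.295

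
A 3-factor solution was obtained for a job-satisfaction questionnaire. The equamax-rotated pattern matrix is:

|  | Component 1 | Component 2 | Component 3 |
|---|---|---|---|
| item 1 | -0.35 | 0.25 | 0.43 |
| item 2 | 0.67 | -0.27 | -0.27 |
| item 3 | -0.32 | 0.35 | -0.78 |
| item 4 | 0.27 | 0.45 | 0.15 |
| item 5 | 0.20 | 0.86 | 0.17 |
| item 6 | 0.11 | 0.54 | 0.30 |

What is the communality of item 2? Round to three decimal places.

h² = 0.67² + (-0.27)² + (-0.27)² = 0.4489 + 0.0729 + 0.0729 = 0.5947

0.595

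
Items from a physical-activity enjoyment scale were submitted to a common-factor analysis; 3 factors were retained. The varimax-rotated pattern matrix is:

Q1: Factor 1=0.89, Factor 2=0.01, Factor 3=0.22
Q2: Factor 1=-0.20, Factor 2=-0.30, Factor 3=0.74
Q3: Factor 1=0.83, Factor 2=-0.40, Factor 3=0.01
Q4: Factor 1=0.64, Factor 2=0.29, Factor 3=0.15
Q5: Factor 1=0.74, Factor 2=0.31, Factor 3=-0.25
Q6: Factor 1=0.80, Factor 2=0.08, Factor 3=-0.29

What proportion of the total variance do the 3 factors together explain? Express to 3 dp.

Communalities: 0.8406, 0.6776, 0.8490, 0.5162, 0.7062, 0.7305; Σh² = 4.3201.
Total variance with 6 standardized items is 6, so the solution explains 4.3201/6 = 0.7200.

0.720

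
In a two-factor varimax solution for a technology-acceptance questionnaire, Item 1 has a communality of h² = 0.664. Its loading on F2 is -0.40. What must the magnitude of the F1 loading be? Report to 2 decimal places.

Under orthogonal rotation h² = Σλ², so λ_F1² = h² − (0.1600) = 0.664 − 0.1600 = 0.5040.
|λ| = √0.5040 = 0.7099.

0.71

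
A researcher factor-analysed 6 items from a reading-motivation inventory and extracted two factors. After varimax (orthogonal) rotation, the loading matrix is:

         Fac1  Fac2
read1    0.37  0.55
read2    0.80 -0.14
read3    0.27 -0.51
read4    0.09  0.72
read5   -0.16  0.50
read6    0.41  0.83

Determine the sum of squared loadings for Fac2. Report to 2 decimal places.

2.04

SS loadings for Fac2 = 0.55² + (-0.14)² + (-0.51)² + 0.72² + 0.50² + 0.83² = 0.3025 + 0.0196 + 0.2601 + 0.5184 + 0.2500 + 0.6889 = 2.0395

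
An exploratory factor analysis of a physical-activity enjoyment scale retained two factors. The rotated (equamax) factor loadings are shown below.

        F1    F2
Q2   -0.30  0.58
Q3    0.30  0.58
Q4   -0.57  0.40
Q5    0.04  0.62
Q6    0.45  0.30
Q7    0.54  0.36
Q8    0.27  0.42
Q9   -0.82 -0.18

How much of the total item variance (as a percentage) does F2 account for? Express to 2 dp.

SS loadings for F2 = 0.58² + 0.58² + 0.40² + 0.62² + 0.30² + 0.36² + 0.42² + (-0.18)² = 1.6456
With 8 standardized items, total variance = 8. Proportion = 1.6456/8 = 0.2057 → 20.57%.

20.57%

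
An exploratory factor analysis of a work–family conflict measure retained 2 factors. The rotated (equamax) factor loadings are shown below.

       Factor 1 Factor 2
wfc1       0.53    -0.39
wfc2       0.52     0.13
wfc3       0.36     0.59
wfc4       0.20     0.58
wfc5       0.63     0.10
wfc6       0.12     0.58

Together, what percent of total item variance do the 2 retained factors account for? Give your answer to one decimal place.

38.9%

Communalities: 0.4330, 0.2873, 0.4777, 0.3764, 0.4069, 0.3508; Σh² = 2.3321.
Total variance with 6 standardized items is 6, so the solution explains 2.3321/6 = 0.3887 = 38.87%.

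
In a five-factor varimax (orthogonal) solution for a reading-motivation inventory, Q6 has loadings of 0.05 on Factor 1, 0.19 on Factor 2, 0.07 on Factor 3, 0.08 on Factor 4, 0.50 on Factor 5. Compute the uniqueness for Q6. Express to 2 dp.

0.70

h² = 0.05² + 0.19² + 0.07² + 0.08² + 0.50² = 0.0025 + 0.0361 + 0.0049 + 0.0064 + 0.2500 = 0.2999
Uniqueness u² = 1 − h² = 1 − 0.2999 = 0.7001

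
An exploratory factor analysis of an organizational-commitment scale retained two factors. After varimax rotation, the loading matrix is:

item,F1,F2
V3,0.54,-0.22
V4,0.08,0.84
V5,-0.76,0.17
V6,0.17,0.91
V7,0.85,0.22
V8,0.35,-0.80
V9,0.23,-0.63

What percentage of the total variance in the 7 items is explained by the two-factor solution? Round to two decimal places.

SS loadings by factor: 1.8024, 2.6963; total = 4.4987.
Total variance with 7 standardized items is 7, so the solution explains 4.4987/7 = 0.6427 = 64.27%.

64.27%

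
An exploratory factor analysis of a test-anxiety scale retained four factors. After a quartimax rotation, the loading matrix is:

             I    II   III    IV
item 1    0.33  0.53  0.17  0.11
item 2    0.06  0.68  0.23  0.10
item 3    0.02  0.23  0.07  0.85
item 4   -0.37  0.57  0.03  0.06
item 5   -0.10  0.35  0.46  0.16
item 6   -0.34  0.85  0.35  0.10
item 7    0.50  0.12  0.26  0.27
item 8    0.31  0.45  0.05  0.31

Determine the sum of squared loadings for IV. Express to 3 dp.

0.953

SS loadings for IV = 0.11² + 0.10² + 0.85² + 0.06² + 0.16² + 0.10² + 0.27² + 0.31² = 0.0121 + 0.0100 + 0.7225 + 0.0036 + 0.0256 + 0.0100 + 0.0729 + 0.0961 = 0.9528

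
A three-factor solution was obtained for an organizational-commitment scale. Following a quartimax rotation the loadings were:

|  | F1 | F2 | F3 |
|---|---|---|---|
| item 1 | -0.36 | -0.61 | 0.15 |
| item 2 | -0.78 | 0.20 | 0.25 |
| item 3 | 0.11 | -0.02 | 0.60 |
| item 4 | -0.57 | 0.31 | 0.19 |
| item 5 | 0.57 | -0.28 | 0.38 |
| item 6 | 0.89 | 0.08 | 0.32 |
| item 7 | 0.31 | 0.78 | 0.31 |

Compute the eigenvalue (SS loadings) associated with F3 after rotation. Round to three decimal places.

SS loadings for F3 = 0.15² + 0.25² + 0.60² + 0.19² + 0.38² + 0.32² + 0.31² = 0.0225 + 0.0625 + 0.3600 + 0.0361 + 0.1444 + 0.1024 + 0.0961 = 0.8240

0.824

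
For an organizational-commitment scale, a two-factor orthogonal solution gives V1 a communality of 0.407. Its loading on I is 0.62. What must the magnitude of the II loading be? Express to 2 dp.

Under orthogonal rotation h² = Σλ², so λ_II² = h² − (0.3844) = 0.407 − 0.3844 = 0.0226.
|λ| = √0.0226 = 0.1503.

0.15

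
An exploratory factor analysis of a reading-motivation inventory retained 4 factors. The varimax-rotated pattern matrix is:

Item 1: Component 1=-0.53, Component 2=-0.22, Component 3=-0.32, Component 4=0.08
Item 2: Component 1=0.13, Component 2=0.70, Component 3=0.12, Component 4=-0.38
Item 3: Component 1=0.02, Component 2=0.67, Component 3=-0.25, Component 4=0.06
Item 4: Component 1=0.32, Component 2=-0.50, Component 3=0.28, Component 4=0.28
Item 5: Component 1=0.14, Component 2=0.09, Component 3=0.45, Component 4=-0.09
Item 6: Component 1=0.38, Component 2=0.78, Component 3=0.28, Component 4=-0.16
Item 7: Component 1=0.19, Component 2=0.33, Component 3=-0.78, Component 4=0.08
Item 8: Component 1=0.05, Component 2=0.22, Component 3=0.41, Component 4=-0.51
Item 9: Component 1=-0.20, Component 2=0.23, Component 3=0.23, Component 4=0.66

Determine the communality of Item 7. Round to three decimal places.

0.760

h² = 0.19² + 0.33² + (-0.78)² + 0.08² = 0.0361 + 0.1089 + 0.6084 + 0.0064 = 0.7598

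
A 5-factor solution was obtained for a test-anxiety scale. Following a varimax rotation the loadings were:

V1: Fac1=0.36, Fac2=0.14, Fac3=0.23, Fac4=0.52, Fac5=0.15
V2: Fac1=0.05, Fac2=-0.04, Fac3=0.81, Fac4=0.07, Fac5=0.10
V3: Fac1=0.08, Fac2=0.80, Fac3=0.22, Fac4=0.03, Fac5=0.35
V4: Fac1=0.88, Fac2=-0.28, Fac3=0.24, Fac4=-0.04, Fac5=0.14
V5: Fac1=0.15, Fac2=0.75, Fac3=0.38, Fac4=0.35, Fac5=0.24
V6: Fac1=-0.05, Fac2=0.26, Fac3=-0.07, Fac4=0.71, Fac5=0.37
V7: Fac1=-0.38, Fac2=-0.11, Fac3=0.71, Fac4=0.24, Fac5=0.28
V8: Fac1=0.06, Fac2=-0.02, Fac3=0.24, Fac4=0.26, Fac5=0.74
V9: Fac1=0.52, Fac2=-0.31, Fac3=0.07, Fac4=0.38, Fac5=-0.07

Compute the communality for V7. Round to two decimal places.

0.80

h² = (-0.38)² + (-0.11)² + 0.71² + 0.24² + 0.28² = 0.1444 + 0.0121 + 0.5041 + 0.0576 + 0.0784 = 0.7966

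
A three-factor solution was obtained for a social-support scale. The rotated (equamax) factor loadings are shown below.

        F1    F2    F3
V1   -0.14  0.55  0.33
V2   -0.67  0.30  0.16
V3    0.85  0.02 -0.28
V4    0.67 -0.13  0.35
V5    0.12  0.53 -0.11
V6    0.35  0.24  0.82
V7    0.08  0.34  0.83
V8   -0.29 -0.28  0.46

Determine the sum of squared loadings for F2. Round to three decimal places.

0.942

SS loadings for F2 = 0.55² + 0.30² + 0.02² + (-0.13)² + 0.53² + 0.24² + 0.34² + (-0.28)² = 0.3025 + 0.0900 + 0.0004 + 0.0169 + 0.2809 + 0.0576 + 0.1156 + 0.0784 = 0.9423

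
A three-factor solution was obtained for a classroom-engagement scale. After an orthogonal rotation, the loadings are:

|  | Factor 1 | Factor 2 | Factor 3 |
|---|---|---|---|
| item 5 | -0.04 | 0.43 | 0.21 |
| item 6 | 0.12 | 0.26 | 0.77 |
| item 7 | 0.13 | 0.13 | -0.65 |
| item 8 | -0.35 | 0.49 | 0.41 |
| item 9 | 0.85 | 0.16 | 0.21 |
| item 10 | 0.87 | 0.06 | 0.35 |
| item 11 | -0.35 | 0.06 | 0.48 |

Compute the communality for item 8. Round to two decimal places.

0.53

h² = (-0.35)² + 0.49² + 0.41² = 0.1225 + 0.2401 + 0.1681 = 0.5307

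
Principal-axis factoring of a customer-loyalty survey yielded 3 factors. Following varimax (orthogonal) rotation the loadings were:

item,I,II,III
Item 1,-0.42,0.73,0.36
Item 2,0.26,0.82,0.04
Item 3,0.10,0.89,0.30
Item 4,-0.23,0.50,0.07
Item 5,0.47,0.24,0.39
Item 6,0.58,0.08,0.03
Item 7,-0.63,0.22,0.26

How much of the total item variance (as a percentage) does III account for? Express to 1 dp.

6.4%

SS loadings for III = 0.36² + 0.04² + 0.30² + 0.07² + 0.39² + 0.03² + 0.26² = 0.4467
With 7 standardized items, total variance = 7. Proportion = 0.4467/7 = 0.0638 → 6.38%.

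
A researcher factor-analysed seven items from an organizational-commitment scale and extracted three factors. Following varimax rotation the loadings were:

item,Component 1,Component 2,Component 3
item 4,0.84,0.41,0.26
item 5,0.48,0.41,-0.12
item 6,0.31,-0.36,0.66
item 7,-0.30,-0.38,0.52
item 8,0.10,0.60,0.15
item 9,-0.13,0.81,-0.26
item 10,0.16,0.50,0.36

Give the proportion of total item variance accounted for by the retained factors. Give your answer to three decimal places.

0.580

Communalities: 0.9413, 0.4129, 0.6613, 0.5048, 0.3925, 0.7406, 0.4052; Σh² = 4.0586.
Total variance with 7 standardized items is 7, so the solution explains 4.0586/7 = 0.5798.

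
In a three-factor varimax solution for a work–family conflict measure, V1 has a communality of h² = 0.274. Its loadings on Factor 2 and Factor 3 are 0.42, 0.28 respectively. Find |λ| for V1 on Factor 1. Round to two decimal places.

Under orthogonal rotation h² = Σλ², so λ_Factor 1² = h² − (0.2548) = 0.274 − 0.2548 = 0.0192.
|λ| = √0.0192 = 0.1386.

0.14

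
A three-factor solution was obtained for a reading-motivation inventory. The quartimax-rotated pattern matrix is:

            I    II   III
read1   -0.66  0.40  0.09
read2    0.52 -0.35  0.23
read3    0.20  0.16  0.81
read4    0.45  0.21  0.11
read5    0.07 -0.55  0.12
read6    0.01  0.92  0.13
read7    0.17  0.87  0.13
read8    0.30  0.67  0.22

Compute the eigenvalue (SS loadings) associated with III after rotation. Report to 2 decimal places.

0.83

SS loadings for III = 0.09² + 0.23² + 0.81² + 0.11² + 0.12² + 0.13² + 0.13² + 0.22² = 0.0081 + 0.0529 + 0.6561 + 0.0121 + 0.0144 + 0.0169 + 0.0169 + 0.0484 = 0.8258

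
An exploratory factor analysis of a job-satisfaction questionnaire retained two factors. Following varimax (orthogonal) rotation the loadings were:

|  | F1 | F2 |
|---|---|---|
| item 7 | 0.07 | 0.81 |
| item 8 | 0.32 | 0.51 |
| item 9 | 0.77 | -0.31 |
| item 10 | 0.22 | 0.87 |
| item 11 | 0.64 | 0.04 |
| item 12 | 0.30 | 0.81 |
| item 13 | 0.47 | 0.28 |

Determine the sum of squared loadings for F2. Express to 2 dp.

SS loadings for F2 = 0.81² + 0.51² + (-0.31)² + 0.87² + 0.04² + 0.81² + 0.28² = 0.6561 + 0.2601 + 0.0961 + 0.7569 + 0.0016 + 0.6561 + 0.0784 = 2.5053

2.51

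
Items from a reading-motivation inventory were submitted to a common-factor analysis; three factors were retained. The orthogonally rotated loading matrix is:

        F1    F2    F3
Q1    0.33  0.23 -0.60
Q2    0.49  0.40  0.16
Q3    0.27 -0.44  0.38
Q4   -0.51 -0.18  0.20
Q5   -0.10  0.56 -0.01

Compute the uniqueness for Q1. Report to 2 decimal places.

h² = 0.33² + 0.23² + (-0.60)² = 0.1089 + 0.0529 + 0.3600 = 0.5218
Uniqueness u² = 1 − h² = 1 − 0.5218 = 0.4782

0.48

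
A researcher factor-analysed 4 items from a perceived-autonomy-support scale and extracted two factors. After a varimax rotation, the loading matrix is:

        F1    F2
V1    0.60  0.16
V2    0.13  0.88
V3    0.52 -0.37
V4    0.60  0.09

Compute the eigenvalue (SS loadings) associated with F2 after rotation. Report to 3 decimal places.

SS loadings for F2 = 0.16² + 0.88² + (-0.37)² + 0.09² = 0.0256 + 0.7744 + 0.1369 + 0.0081 = 0.9450

0.945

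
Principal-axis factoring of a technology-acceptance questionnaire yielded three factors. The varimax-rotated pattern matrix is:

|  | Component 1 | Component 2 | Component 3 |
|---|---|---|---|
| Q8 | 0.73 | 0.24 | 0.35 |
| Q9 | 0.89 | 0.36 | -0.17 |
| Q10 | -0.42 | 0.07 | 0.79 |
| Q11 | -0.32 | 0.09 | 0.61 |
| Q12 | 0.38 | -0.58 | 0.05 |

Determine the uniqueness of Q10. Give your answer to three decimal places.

h² = (-0.42)² + 0.07² + 0.79² = 0.1764 + 0.0049 + 0.6241 = 0.8054
Uniqueness u² = 1 − h² = 1 − 0.8054 = 0.1946

0.195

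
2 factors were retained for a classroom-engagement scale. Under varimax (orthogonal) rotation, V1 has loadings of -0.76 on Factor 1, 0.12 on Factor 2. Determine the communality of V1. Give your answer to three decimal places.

h² = (-0.76)² + 0.12² = 0.5776 + 0.0144 = 0.5920

0.592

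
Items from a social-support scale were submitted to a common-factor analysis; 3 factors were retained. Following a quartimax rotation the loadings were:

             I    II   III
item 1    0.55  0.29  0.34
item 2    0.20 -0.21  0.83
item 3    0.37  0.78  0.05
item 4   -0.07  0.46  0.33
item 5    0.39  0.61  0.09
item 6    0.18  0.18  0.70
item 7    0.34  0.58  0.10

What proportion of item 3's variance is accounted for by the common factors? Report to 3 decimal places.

h² = 0.37² + 0.78² + 0.05² = 0.1369 + 0.6084 + 0.0025 = 0.7478

0.748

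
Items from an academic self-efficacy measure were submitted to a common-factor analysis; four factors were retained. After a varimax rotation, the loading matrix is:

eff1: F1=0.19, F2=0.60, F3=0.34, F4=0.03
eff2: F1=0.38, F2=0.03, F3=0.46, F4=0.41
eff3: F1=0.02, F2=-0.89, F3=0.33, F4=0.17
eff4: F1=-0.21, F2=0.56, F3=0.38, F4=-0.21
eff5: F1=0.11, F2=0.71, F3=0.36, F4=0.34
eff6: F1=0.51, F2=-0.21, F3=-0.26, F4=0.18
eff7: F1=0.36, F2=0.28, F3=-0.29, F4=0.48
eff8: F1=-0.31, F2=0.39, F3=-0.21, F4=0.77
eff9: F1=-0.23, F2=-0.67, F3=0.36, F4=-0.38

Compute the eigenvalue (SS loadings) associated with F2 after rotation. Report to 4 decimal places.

2.6942

SS loadings for F2 = 0.60² + 0.03² + (-0.89)² + 0.56² + 0.71² + (-0.21)² + 0.28² + 0.39² + (-0.67)² = 0.3600 + 0.0009 + 0.7921 + 0.3136 + 0.5041 + 0.0441 + 0.0784 + 0.1521 + 0.4489 = 2.6942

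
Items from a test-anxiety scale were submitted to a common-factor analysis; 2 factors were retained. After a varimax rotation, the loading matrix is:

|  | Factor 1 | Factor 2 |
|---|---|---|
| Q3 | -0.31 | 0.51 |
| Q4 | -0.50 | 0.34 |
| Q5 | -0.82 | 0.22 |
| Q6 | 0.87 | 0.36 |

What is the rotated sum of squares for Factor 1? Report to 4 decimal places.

SS loadings for Factor 1 = (-0.31)² + (-0.50)² + (-0.82)² + 0.87² = 0.0961 + 0.2500 + 0.6724 + 0.7569 = 1.7754

1.7754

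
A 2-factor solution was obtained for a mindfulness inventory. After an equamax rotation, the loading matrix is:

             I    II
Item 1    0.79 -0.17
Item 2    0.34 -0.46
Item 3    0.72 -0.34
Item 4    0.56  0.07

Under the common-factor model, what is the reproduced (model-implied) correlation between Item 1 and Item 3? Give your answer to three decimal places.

0.627

r̂ = Σ λ_i·λ_j across factors = (0.79)(0.72) + (-0.17)(-0.34)
  = +0.5688 +0.0578 = 0.6266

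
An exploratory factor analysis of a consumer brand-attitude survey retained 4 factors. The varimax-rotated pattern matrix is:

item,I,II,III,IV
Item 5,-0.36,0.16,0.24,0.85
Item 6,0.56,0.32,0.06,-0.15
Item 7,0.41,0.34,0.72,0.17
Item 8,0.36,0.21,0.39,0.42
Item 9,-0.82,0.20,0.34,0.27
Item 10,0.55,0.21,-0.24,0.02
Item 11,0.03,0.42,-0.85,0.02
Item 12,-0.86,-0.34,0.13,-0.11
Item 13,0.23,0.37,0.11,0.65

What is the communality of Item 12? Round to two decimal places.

h² = (-0.86)² + (-0.34)² + 0.13² + (-0.11)² = 0.7396 + 0.1156 + 0.0169 + 0.0121 = 0.8842

0.88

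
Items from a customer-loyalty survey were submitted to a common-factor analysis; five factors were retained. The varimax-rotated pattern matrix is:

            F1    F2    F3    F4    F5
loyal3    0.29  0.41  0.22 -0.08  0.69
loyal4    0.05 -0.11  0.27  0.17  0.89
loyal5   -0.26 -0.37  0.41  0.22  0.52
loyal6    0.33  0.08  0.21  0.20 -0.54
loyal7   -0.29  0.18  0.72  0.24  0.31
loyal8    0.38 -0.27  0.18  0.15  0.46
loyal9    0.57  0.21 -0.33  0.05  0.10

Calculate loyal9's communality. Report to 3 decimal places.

h² = 0.57² + 0.21² + (-0.33)² + 0.05² + 0.10² = 0.3249 + 0.0441 + 0.1089 + 0.0025 + 0.0100 = 0.4904

0.490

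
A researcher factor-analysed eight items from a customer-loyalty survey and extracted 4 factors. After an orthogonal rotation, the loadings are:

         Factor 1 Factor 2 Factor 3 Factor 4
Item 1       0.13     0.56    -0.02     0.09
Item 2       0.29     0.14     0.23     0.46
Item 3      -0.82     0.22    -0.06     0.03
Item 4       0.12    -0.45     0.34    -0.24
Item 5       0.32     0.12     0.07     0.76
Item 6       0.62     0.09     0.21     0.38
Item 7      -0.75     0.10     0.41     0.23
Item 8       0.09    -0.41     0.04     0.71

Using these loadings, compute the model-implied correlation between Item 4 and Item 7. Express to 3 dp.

r̂ = Σ λ_i·λ_j across factors = (0.12)(-0.75) + (-0.45)(0.10) + (0.34)(0.41) + (-0.24)(0.23)
  = -0.0900 -0.0450 +0.1394 -0.0552 = -0.0508

-0.051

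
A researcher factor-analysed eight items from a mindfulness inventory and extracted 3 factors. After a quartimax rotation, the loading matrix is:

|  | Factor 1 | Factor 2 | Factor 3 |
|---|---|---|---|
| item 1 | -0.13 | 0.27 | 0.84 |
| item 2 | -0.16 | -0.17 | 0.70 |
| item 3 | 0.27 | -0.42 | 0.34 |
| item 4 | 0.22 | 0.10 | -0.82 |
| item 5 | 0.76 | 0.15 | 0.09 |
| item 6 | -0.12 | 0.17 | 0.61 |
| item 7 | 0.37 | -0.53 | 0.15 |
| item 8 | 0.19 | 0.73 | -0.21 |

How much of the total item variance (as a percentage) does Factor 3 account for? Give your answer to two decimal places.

30.38%

SS loadings for Factor 3 = 0.84² + 0.70² + 0.34² + (-0.82)² + 0.09² + 0.61² + 0.15² + (-0.21)² = 2.4304
With 8 standardized items, total variance = 8. Proportion = 2.4304/8 = 0.3038 → 30.38%.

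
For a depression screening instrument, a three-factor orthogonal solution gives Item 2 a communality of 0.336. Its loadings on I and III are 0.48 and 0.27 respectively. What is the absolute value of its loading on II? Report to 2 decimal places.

0.18

Under orthogonal rotation h² = Σλ², so λ_II² = h² − (0.3033) = 0.336 − 0.3033 = 0.0327.
|λ| = √0.0327 = 0.1808.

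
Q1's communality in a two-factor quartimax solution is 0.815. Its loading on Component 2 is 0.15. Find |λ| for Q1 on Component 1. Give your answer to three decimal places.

Under orthogonal rotation h² = Σλ², so λ_Component 1² = h² − (0.0225) = 0.815 − 0.0225 = 0.7925.
|λ| = √0.7925 = 0.8902.

0.890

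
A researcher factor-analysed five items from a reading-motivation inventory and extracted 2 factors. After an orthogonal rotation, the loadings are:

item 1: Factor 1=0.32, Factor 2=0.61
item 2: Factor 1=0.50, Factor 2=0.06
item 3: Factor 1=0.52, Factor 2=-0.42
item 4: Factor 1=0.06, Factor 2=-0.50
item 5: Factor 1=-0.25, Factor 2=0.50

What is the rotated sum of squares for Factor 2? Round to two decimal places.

1.05

SS loadings for Factor 2 = 0.61² + 0.06² + (-0.42)² + (-0.50)² + 0.50² = 0.3721 + 0.0036 + 0.1764 + 0.2500 + 0.2500 = 1.0521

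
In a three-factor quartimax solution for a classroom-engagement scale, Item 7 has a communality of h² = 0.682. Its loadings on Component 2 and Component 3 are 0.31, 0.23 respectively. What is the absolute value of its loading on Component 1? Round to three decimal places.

Under orthogonal rotation h² = Σλ², so λ_Component 1² = h² − (0.1490) = 0.682 − 0.1490 = 0.5330.
|λ| = √0.5330 = 0.7301.

0.730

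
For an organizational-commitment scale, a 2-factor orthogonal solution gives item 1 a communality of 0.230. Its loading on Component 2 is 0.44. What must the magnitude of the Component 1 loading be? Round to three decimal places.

Under orthogonal rotation h² = Σλ², so λ_Component 1² = h² − (0.1936) = 0.230 − 0.1936 = 0.0364.
|λ| = √0.0364 = 0.1908.

0.191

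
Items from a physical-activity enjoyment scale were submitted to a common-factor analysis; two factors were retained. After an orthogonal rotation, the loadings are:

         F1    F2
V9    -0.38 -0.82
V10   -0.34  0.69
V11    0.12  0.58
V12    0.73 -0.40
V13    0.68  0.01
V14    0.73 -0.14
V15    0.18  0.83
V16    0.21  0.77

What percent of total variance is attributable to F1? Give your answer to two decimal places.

23.49%

SS loadings for F1 = (-0.38)² + (-0.34)² + 0.12² + 0.73² + 0.68² + 0.73² + 0.18² + 0.21² = 1.8791
With 8 standardized items, total variance = 8. Proportion = 1.8791/8 = 0.2349 → 23.49%.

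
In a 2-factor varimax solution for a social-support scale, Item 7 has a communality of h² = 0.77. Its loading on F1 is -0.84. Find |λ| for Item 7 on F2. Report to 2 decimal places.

Under orthogonal rotation h² = Σλ², so λ_F2² = h² − (0.7056) = 0.77 − 0.7056 = 0.0644.
|λ| = √0.0644 = 0.2538.

0.25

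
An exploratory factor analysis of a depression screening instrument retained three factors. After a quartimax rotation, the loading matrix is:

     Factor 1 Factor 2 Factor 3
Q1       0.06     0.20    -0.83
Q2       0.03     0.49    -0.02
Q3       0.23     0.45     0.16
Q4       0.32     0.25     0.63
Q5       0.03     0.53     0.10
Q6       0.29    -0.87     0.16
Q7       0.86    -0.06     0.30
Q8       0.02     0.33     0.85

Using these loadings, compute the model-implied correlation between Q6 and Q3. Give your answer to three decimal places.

-0.299

r̂ = Σ λ_i·λ_j across factors = (0.29)(0.23) + (-0.87)(0.45) + (0.16)(0.16)
  = +0.0667 -0.3915 +0.0256 = -0.2992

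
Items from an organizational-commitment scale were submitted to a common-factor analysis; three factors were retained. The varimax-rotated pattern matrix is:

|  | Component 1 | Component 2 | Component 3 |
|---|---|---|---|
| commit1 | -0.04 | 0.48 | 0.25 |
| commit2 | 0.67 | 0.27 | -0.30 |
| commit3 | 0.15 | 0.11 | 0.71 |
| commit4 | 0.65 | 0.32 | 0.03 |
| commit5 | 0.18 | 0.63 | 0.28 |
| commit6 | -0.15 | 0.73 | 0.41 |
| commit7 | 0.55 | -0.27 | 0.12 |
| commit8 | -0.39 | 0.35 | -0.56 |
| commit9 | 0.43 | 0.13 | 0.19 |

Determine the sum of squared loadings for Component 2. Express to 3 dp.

SS loadings for Component 2 = 0.48² + 0.27² + 0.11² + 0.32² + 0.63² + 0.73² + (-0.27)² + 0.35² + 0.13² = 0.2304 + 0.0729 + 0.0121 + 0.1024 + 0.3969 + 0.5329 + 0.0729 + 0.1225 + 0.0169 = 1.5599

1.560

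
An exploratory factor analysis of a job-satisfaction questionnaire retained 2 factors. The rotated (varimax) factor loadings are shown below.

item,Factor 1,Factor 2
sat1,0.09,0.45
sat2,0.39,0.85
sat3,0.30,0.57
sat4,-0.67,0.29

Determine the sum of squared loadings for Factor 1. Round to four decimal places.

SS loadings for Factor 1 = 0.09² + 0.39² + 0.30² + (-0.67)² = 0.0081 + 0.1521 + 0.0900 + 0.4489 = 0.6991

0.6991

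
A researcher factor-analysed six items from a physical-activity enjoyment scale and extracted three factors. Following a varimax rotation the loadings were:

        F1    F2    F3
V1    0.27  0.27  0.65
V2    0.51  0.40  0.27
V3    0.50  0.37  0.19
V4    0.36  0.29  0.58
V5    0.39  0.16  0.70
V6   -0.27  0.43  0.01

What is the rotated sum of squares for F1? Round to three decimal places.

0.938

SS loadings for F1 = 0.27² + 0.51² + 0.50² + 0.36² + 0.39² + (-0.27)² = 0.0729 + 0.2601 + 0.2500 + 0.1296 + 0.1521 + 0.0729 = 0.9376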